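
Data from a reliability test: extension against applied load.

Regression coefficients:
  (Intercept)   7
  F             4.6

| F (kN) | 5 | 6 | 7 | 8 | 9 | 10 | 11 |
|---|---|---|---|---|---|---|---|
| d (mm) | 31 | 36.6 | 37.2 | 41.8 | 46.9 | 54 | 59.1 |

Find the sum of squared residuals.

SSE = 18.5

F=5: d̂ = 7 + 4.6·5 = 30; e = 31 − 30 = 1
F=6: d̂ = 7 + 4.6·6 = 34.6; e = 36.6 − 34.6 = 2
F=7: d̂ = 7 + 4.6·7 = 39.2; e = 37.2 − 39.2 = -2
F=8: d̂ = 7 + 4.6·8 = 43.8; e = 41.8 − 43.8 = -2
F=9: d̂ = 7 + 4.6·9 = 48.4; e = 46.9 − 48.4 = -1.5
F=10: d̂ = 7 + 4.6·10 = 53; e = 54 − 53 = 1
F=11: d̂ = 7 + 4.6·11 = 57.6; e = 59.1 − 57.6 = 1.5
SSE = 1 + 4 + 4 + 4 + 2.25 + 1 + 2.25 = 18.5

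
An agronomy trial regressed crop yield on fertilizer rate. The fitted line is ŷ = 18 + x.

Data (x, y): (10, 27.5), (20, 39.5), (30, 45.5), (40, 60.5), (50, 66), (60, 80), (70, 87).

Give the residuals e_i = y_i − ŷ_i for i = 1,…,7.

x=10: ŷ = 18 + 10 = 28; e = 27.5 − 28 = -0.5
x=20: ŷ = 18 + 20 = 38; e = 39.5 − 38 = 1.5
x=30: ŷ = 18 + 30 = 48; e = 45.5 − 48 = -2.5
x=40: ŷ = 18 + 40 = 58; e = 60.5 − 58 = 2.5
x=50: ŷ = 18 + 50 = 68; e = 66 − 68 = -2
x=60: ŷ = 18 + 60 = 78; e = 80 − 78 = 2
x=70: ŷ = 18 + 70 = 88; e = 87 − 88 = -1

-0.5, 1.5, -2.5, 2.5, -2, 2, -1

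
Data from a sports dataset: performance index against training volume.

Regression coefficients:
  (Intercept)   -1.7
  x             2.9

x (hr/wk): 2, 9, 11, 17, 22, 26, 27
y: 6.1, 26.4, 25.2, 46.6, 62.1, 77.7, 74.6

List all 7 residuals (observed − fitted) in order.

x=2: ŷ = -1.7 + 2.9·2 = 4.1; r = 6.1 − 4.1 = 2
x=9: ŷ = -1.7 + 2.9·9 = 24.4; r = 26.4 − 24.4 = 2
x=11: ŷ = -1.7 + 2.9·11 = 30.2; r = 25.2 − 30.2 = -5
x=17: ŷ = -1.7 + 2.9·17 = 47.6; r = 46.6 − 47.6 = -1
x=22: ŷ = -1.7 + 2.9·22 = 62.1; r = 62.1 − 62.1 = 0
x=26: ŷ = -1.7 + 2.9·26 = 73.7; r = 77.7 − 73.7 = 4
x=27: ŷ = -1.7 + 2.9·27 = 76.6; r = 74.6 − 76.6 = -2

2, 2, -5, -1, 0, 4, -2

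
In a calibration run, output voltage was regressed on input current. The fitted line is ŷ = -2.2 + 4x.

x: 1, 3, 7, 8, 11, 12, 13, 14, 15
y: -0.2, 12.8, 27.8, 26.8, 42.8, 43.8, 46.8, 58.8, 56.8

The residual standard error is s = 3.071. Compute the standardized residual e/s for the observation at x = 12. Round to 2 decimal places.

ŷ = -2.2 + 4·12 = 45.8
e = 43.8 − 45.8 = -2
e/s = -2 / 3.071 = -0.65

-0.65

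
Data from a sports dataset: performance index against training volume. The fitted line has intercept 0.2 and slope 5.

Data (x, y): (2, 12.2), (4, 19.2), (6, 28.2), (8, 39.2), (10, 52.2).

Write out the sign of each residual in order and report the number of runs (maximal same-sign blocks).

x=2: ŷ = 0.2 + 5·2 = 10.2; r = 12.2 − 10.2 = 2
x=4: ŷ = 0.2 + 5·4 = 20.2; r = 19.2 − 20.2 = -1
x=6: ŷ = 0.2 + 5·6 = 30.2; r = 28.2 − 30.2 = -2
x=8: ŷ = 0.2 + 5·8 = 40.2; r = 39.2 − 40.2 = -1
x=10: ŷ = 0.2 + 5·10 = 50.2; r = 52.2 − 50.2 = 2
Signs: + − − − +
Runs: +×1, −×3, +×1 → 3

3 runs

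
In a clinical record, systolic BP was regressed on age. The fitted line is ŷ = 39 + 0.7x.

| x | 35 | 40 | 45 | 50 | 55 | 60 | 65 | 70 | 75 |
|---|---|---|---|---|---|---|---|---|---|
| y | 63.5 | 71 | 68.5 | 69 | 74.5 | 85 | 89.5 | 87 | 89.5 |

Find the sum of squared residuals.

x=35: ŷ = 39 + 0.7·35 = 63.5; e = 63.5 − 63.5 = 0
x=40: ŷ = 39 + 0.7·40 = 67; e = 71 − 67 = 4
x=45: ŷ = 39 + 0.7·45 = 70.5; e = 68.5 − 70.5 = -2
x=50: ŷ = 39 + 0.7·50 = 74; e = 69 − 74 = -5
x=55: ŷ = 39 + 0.7·55 = 77.5; e = 74.5 − 77.5 = -3
x=60: ŷ = 39 + 0.7·60 = 81; e = 85 − 81 = 4
x=65: ŷ = 39 + 0.7·65 = 84.5; e = 89.5 − 84.5 = 5
x=70: ŷ = 39 + 0.7·70 = 88; e = 87 − 88 = -1
x=75: ŷ = 39 + 0.7·75 = 91.5; e = 89.5 − 91.5 = -2
SSE = 0 + 16 + 4 + 25 + 9 + 16 + 25 + 1 + 4 = 100

SSE = 100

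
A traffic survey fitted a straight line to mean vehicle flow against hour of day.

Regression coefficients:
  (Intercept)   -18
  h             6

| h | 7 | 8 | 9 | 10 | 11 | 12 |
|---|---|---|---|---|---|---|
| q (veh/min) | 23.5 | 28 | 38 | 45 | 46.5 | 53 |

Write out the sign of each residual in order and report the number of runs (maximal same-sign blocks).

h=7: ŷ = -18 + 6·7 = 24; r = 23.5 − 24 = -0.5
h=8: ŷ = -18 + 6·8 = 30; r = 28 − 30 = -2
h=9: ŷ = -18 + 6·9 = 36; r = 38 − 36 = 2
h=10: ŷ = -18 + 6·10 = 42; r = 45 − 42 = 3
h=11: ŷ = -18 + 6·11 = 48; r = 46.5 − 48 = -1.5
h=12: ŷ = -18 + 6·12 = 54; r = 53 − 54 = -1
Signs: − − + + − −
Runs: −×2, +×2, −×2 → 3

3 runs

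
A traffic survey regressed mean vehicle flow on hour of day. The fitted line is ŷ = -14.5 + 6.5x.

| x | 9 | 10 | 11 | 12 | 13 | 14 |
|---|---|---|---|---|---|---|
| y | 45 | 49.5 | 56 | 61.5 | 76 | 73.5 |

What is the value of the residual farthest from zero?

r = 6

x=9: ŷ = -14.5 + 6.5·9 = 44; r = 45 − 44 = 1
x=10: ŷ = -14.5 + 6.5·10 = 50.5; r = 49.5 − 50.5 = -1
x=11: ŷ = -14.5 + 6.5·11 = 57; r = 56 − 57 = -1
x=12: ŷ = -14.5 + 6.5·12 = 63.5; r = 61.5 − 63.5 = -2
x=13: ŷ = -14.5 + 6.5·13 = 70; r = 76 − 70 = 6
x=14: ŷ = -14.5 + 6.5·14 = 76.5; r = 73.5 − 76.5 = -3
Largest |r| is 6 at x = 13, residual 6.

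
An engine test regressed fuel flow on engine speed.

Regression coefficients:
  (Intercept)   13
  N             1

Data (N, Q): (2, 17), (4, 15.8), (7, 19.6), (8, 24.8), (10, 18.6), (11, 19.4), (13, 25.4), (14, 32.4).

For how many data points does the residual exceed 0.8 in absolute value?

6

N=2: ŷ = 13 + 2 = 15; r = 17 − 15 = 2
N=4: ŷ = 13 + 4 = 17; r = 15.8 − 17 = -1.2
N=7: ŷ = 13 + 7 = 20; r = 19.6 − 20 = -0.4
N=8: ŷ = 13 + 8 = 21; r = 24.8 − 21 = 3.8
N=10: ŷ = 13 + 10 = 23; r = 18.6 − 23 = -4.4
N=11: ŷ = 13 + 11 = 24; r = 19.4 − 24 = -4.6
N=13: ŷ = 13 + 13 = 26; r = 25.4 − 26 = -0.6
N=14: ŷ = 13 + 14 = 27; r = 32.4 − 27 = 5.4
|r| > 0.8: N=2 (|r|=2), N=4 (|r|=1.2), N=8 (|r|=3.8), N=10 (|r|=4.4), N=11 (|r|=4.6), N=14 (|r|=5.4) → 6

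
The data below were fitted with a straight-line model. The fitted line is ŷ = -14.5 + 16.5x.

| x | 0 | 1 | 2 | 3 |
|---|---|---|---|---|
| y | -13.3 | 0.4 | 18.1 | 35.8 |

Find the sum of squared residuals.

x=0: ŷ = -14.5 + 16.5·0 = -14.5; e = -13.3 − (-14.5) = 1.2
x=1: ŷ = -14.5 + 16.5·1 = 2; e = 0.4 − 2 = -1.6
x=2: ŷ = -14.5 + 16.5·2 = 18.5; e = 18.1 − 18.5 = -0.4
x=3: ŷ = -14.5 + 16.5·3 = 35; e = 35.8 − 35 = 0.8
SSE = 1.44 + 2.56 + 0.16 + 0.64 = 4.8

SSE = 4.8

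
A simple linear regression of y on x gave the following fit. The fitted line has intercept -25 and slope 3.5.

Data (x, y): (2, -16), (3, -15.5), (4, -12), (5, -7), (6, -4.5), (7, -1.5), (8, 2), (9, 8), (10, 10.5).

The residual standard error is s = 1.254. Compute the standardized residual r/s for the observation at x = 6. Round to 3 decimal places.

-0.399

ŷ = -25 + 3.5·6 = -4
r = -4.5 − (-4) = -0.5
r/s = -0.5 / 1.254 = -0.399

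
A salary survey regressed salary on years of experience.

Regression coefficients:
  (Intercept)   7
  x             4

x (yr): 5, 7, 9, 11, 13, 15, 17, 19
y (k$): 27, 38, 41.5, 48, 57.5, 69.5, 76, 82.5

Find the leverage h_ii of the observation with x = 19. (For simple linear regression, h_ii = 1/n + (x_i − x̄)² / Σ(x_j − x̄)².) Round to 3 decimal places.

x̄ = (5 + 7 + 9 + 11 + 13 + 15 + 17 + 19)/8 = 12
Σ(x − x̄)² = 49 + 25 + 9 + 1 + 1 + 9 + 25 + 49 = 168
h = 1/8 + (7)²/168 = 0.125 + 0.291667 = 0.417

h = 0.417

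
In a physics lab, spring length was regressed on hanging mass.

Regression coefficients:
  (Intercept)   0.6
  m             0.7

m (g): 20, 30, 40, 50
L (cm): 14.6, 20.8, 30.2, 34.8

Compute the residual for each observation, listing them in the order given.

0, -0.8, 1.6, -0.8

m=20: L̂ = 0.6 + 0.7·20 = 14.6; r = 14.6 − 14.6 = 0
m=30: L̂ = 0.6 + 0.7·30 = 21.6; r = 20.8 − 21.6 = -0.8
m=40: L̂ = 0.6 + 0.7·40 = 28.6; r = 30.2 − 28.6 = 1.6
m=50: L̂ = 0.6 + 0.7·50 = 35.6; r = 34.8 − 35.6 = -0.8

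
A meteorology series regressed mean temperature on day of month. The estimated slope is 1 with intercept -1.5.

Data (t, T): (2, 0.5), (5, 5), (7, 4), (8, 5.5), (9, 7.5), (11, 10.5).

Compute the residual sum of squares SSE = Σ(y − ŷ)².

SSE = 6.5

t=2: T̂ = -1.5 + 2 = 0.5; e = 0.5 − 0.5 = 0
t=5: T̂ = -1.5 + 5 = 3.5; e = 5 − 3.5 = 1.5
t=7: T̂ = -1.5 + 7 = 5.5; e = 4 − 5.5 = -1.5
t=8: T̂ = -1.5 + 8 = 6.5; e = 5.5 − 6.5 = -1
t=9: T̂ = -1.5 + 9 = 7.5; e = 7.5 − 7.5 = 0
t=11: T̂ = -1.5 + 11 = 9.5; e = 10.5 − 9.5 = 1
SSE = 0 + 2.25 + 2.25 + 1 + 0 + 1 = 6.5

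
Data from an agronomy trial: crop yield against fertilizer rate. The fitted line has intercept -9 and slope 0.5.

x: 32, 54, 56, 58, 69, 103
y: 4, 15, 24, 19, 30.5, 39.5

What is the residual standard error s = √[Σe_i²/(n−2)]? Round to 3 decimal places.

s = 4.416

x=32: ŷ = -9 + 0.5·32 = 7; e = 4 − 7 = -3
x=54: ŷ = -9 + 0.5·54 = 18; e = 15 − 18 = -3
x=56: ŷ = -9 + 0.5·56 = 19; e = 24 − 19 = 5
x=58: ŷ = -9 + 0.5·58 = 20; e = 19 − 20 = -1
x=69: ŷ = -9 + 0.5·69 = 25.5; e = 30.5 − 25.5 = 5
x=103: ŷ = -9 + 0.5·103 = 42.5; e = 39.5 − 42.5 = -3
SSE = 9 + 9 + 25 + 1 + 25 + 9 = 78
s = √(78/4) = √19.5 ≈ 4.416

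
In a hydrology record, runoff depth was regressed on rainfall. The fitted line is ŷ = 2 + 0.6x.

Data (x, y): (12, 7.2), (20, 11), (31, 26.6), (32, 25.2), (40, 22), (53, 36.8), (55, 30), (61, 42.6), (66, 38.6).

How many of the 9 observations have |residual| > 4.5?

x=12: ŷ = 2 + 0.6·12 = 9.2; r = 7.2 − 9.2 = -2
x=20: ŷ = 2 + 0.6·20 = 14; r = 11 − 14 = -3
x=31: ŷ = 2 + 0.6·31 = 20.6; r = 26.6 − 20.6 = 6
x=32: ŷ = 2 + 0.6·32 = 21.2; r = 25.2 − 21.2 = 4
x=40: ŷ = 2 + 0.6·40 = 26; r = 22 − 26 = -4
x=53: ŷ = 2 + 0.6·53 = 33.8; r = 36.8 − 33.8 = 3
x=55: ŷ = 2 + 0.6·55 = 35; r = 30 − 35 = -5
x=61: ŷ = 2 + 0.6·61 = 38.6; r = 42.6 − 38.6 = 4
x=66: ŷ = 2 + 0.6·66 = 41.6; r = 38.6 − 41.6 = -3
|r| > 4.5: x=31 (|r|=6), x=55 (|r|=5) → 2

2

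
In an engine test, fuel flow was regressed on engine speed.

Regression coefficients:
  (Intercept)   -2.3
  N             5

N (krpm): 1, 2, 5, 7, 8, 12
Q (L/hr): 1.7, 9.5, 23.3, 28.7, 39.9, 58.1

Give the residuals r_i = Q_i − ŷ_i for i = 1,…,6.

-1, 1.8, 0.6, -4, 2.2, 0.4

N=1: ŷ = -2.3 + 5·1 = 2.7; r = 1.7 − 2.7 = -1
N=2: ŷ = -2.3 + 5·2 = 7.7; r = 9.5 − 7.7 = 1.8
N=5: ŷ = -2.3 + 5·5 = 22.7; r = 23.3 − 22.7 = 0.6
N=7: ŷ = -2.3 + 5·7 = 32.7; r = 28.7 − 32.7 = -4
N=8: ŷ = -2.3 + 5·8 = 37.7; r = 39.9 − 37.7 = 2.2
N=12: ŷ = -2.3 + 5·12 = 57.7; r = 58.1 − 57.7 = 0.4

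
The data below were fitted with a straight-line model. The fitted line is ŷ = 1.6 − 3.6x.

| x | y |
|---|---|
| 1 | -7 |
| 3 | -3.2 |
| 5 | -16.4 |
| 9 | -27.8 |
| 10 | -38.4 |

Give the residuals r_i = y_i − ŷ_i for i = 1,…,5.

-5, 6, 0, 3, -4

x=1: ŷ = 1.6 − 3.6·1 = -2; r = -7 − (-2) = -5
x=3: ŷ = 1.6 − 3.6·3 = -9.2; r = -3.2 − (-9.2) = 6
x=5: ŷ = 1.6 − 3.6·5 = -16.4; r = -16.4 − (-16.4) = 0
x=9: ŷ = 1.6 − 3.6·9 = -30.8; r = -27.8 − (-30.8) = 3
x=10: ŷ = 1.6 − 3.6·10 = -34.4; r = -38.4 − (-34.4) = -4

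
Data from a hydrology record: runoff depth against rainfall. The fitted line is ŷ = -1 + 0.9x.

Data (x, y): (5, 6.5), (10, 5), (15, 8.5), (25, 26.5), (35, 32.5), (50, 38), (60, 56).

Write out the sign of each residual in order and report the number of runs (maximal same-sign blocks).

x=5: ŷ = -1 + 0.9·5 = 3.5; r = 6.5 − 3.5 = 3
x=10: ŷ = -1 + 0.9·10 = 8; r = 5 − 8 = -3
x=15: ŷ = -1 + 0.9·15 = 12.5; r = 8.5 − 12.5 = -4
x=25: ŷ = -1 + 0.9·25 = 21.5; r = 26.5 − 21.5 = 5
x=35: ŷ = -1 + 0.9·35 = 30.5; r = 32.5 − 30.5 = 2
x=50: ŷ = -1 + 0.9·50 = 44; r = 38 − 44 = -6
x=60: ŷ = -1 + 0.9·60 = 53; r = 56 − 53 = 3
Signs: + − − + + − +
Runs: +×1, −×2, +×2, −×1, +×1 → 5

5 runs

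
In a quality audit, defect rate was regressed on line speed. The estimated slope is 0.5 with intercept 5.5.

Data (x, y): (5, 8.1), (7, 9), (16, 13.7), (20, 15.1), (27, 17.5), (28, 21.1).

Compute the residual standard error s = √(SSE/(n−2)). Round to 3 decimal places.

x=5: ŷ = 5.5 + 0.5·5 = 8; e = 8.1 − 8 = 0.1
x=7: ŷ = 5.5 + 0.5·7 = 9; e = 9 − 9 = 0
x=16: ŷ = 5.5 + 0.5·16 = 13.5; e = 13.7 − 13.5 = 0.2
x=20: ŷ = 5.5 + 0.5·20 = 15.5; e = 15.1 − 15.5 = -0.4
x=27: ŷ = 5.5 + 0.5·27 = 19; e = 17.5 − 19 = -1.5
x=28: ŷ = 5.5 + 0.5·28 = 19.5; e = 21.1 − 19.5 = 1.6
SSE = 0.01 + 0 + 0.04 + 0.16 + 2.25 + 2.56 = 5.02
s = √(5.02/4) = √1.255 ≈ 1.120

s = 1.120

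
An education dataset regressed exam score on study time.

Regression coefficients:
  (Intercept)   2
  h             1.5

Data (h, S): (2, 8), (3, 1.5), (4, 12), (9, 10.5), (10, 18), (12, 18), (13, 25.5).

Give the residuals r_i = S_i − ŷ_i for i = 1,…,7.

3, -5, 4, -5, 1, -2, 4

h=2: ŷ = 2 + 1.5·2 = 5; r = 8 − 5 = 3
h=3: ŷ = 2 + 1.5·3 = 6.5; r = 1.5 − 6.5 = -5
h=4: ŷ = 2 + 1.5·4 = 8; r = 12 − 8 = 4
h=9: ŷ = 2 + 1.5·9 = 15.5; r = 10.5 − 15.5 = -5
h=10: ŷ = 2 + 1.5·10 = 17; r = 18 − 17 = 1
h=12: ŷ = 2 + 1.5·12 = 20; r = 18 − 20 = -2
h=13: ŷ = 2 + 1.5·13 = 21.5; r = 25.5 − 21.5 = 4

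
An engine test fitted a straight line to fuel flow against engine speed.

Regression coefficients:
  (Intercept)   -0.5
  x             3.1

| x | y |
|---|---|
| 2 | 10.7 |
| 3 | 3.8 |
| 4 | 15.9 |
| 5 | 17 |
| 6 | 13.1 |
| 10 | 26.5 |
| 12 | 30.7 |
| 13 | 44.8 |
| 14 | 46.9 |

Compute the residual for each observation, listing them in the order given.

5, -5, 4, 2, -5, -4, -6, 5, 4

x=2: ŷ = -0.5 + 3.1·2 = 5.7; r = 10.7 − 5.7 = 5
x=3: ŷ = -0.5 + 3.1·3 = 8.8; r = 3.8 − 8.8 = -5
x=4: ŷ = -0.5 + 3.1·4 = 11.9; r = 15.9 − 11.9 = 4
x=5: ŷ = -0.5 + 3.1·5 = 15; r = 17 − 15 = 2
x=6: ŷ = -0.5 + 3.1·6 = 18.1; r = 13.1 − 18.1 = -5
x=10: ŷ = -0.5 + 3.1·10 = 30.5; r = 26.5 − 30.5 = -4
x=12: ŷ = -0.5 + 3.1·12 = 36.7; r = 30.7 − 36.7 = -6
x=13: ŷ = -0.5 + 3.1·13 = 39.8; r = 44.8 − 39.8 = 5
x=14: ŷ = -0.5 + 3.1·14 = 42.9; r = 46.9 − 42.9 = 4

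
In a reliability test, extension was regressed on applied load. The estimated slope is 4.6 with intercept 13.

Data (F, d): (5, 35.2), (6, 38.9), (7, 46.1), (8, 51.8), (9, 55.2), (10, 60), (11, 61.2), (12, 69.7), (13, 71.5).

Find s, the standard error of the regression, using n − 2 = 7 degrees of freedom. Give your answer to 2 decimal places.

s = 1.68

F=5: ŷ = 13 + 4.6·5 = 36; r = 35.2 − 36 = -0.8
F=6: ŷ = 13 + 4.6·6 = 40.6; r = 38.9 − 40.6 = -1.7
F=7: ŷ = 13 + 4.6·7 = 45.2; r = 46.1 − 45.2 = 0.9
F=8: ŷ = 13 + 4.6·8 = 49.8; r = 51.8 − 49.8 = 2
F=9: ŷ = 13 + 4.6·9 = 54.4; r = 55.2 − 54.4 = 0.8
F=10: ŷ = 13 + 4.6·10 = 59; r = 60 − 59 = 1
F=11: ŷ = 13 + 4.6·11 = 63.6; r = 61.2 − 63.6 = -2.4
F=12: ŷ = 13 + 4.6·12 = 68.2; r = 69.7 − 68.2 = 1.5
F=13: ŷ = 13 + 4.6·13 = 72.8; r = 71.5 − 72.8 = -1.3
SSE = 0.64 + 2.89 + 0.81 + 4 + 0.64 + 1 + 5.76 + 2.25 + 1.69 = 19.68
s = √(19.68/7) = √2.81143 ≈ 1.68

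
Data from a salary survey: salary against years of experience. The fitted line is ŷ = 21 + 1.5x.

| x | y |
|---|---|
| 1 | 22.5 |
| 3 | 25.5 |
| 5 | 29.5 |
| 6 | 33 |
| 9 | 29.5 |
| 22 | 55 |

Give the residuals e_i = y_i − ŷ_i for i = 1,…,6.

0, 0, 1, 3, -5, 1

x=1: ŷ = 21 + 1.5·1 = 22.5; e = 22.5 − 22.5 = 0
x=3: ŷ = 21 + 1.5·3 = 25.5; e = 25.5 − 25.5 = 0
x=5: ŷ = 21 + 1.5·5 = 28.5; e = 29.5 − 28.5 = 1
x=6: ŷ = 21 + 1.5·6 = 30; e = 33 − 30 = 3
x=9: ŷ = 21 + 1.5·9 = 34.5; e = 29.5 − 34.5 = -5
x=22: ŷ = 21 + 1.5·22 = 54; e = 55 − 54 = 1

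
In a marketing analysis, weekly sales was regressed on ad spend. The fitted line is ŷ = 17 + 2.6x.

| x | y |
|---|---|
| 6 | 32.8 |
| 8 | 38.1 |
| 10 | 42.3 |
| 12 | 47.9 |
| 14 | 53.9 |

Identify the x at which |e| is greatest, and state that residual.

x=6: ŷ = 17 + 2.6·6 = 32.6; e = 32.8 − 32.6 = 0.2
x=8: ŷ = 17 + 2.6·8 = 37.8; e = 38.1 − 37.8 = 0.3
x=10: ŷ = 17 + 2.6·10 = 43; e = 42.3 − 43 = -0.7
x=12: ŷ = 17 + 2.6·12 = 48.2; e = 47.9 − 48.2 = -0.3
x=14: ŷ = 17 + 2.6·14 = 53.4; e = 53.9 − 53.4 = 0.5
Largest |e| is 0.7 at x = 10, residual -0.7.

x = 10, e = -0.7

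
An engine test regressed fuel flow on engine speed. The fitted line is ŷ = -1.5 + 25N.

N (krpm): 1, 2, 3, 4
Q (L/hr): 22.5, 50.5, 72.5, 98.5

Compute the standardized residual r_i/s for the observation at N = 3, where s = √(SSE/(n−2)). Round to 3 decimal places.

N=1: ŷ = -1.5 + 25·1 = 23.5; r = 22.5 − 23.5 = -1
N=2: ŷ = -1.5 + 25·2 = 48.5; r = 50.5 − 48.5 = 2
N=3: ŷ = -1.5 + 25·3 = 73.5; r = 72.5 − 73.5 = -1
N=4: ŷ = -1.5 + 25·4 = 98.5; r = 98.5 − 98.5 = 0
SSE = 1 + 4 + 1 + 0 = 6
s = √(6/2) = 1.73205
r/s = -1 / 1.73205 = -0.577

-0.577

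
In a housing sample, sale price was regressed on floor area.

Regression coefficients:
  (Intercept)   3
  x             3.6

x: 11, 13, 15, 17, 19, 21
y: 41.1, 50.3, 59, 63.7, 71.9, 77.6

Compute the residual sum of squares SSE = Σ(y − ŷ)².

SSE = 8

x=11: ŷ = 3 + 3.6·11 = 42.6; e = 41.1 − 42.6 = -1.5
x=13: ŷ = 3 + 3.6·13 = 49.8; e = 50.3 − 49.8 = 0.5
x=15: ŷ = 3 + 3.6·15 = 57; e = 59 − 57 = 2
x=17: ŷ = 3 + 3.6·17 = 64.2; e = 63.7 − 64.2 = -0.5
x=19: ŷ = 3 + 3.6·19 = 71.4; e = 71.9 − 71.4 = 0.5
x=21: ŷ = 3 + 3.6·21 = 78.6; e = 77.6 − 78.6 = -1
SSE = 2.25 + 0.25 + 4 + 0.25 + 0.25 + 1 = 8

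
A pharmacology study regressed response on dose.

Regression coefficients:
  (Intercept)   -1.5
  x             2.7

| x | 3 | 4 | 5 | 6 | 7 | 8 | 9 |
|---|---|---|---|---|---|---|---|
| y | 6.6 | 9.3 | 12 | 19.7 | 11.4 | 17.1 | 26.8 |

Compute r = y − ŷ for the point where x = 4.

r = 0

ŷ = -1.5 + 2.7·4 = 9.3
r = 9.3 − 9.3 = 0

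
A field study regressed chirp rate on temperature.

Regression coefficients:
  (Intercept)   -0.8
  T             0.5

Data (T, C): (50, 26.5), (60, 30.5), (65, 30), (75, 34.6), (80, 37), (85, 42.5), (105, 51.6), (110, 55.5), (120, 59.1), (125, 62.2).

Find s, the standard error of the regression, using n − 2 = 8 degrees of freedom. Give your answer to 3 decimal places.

T=50: ŷ = -0.8 + 0.5·50 = 24.2; r = 26.5 − 24.2 = 2.3
T=60: ŷ = -0.8 + 0.5·60 = 29.2; r = 30.5 − 29.2 = 1.3
T=65: ŷ = -0.8 + 0.5·65 = 31.7; r = 30 − 31.7 = -1.7
T=75: ŷ = -0.8 + 0.5·75 = 36.7; r = 34.6 − 36.7 = -2.1
T=80: ŷ = -0.8 + 0.5·80 = 39.2; r = 37 − 39.2 = -2.2
T=85: ŷ = -0.8 + 0.5·85 = 41.7; r = 42.5 − 41.7 = 0.8
T=105: ŷ = -0.8 + 0.5·105 = 51.7; r = 51.6 − 51.7 = -0.1
T=110: ŷ = -0.8 + 0.5·110 = 54.2; r = 55.5 − 54.2 = 1.3
T=120: ŷ = -0.8 + 0.5·120 = 59.2; r = 59.1 − 59.2 = -0.1
T=125: ŷ = -0.8 + 0.5·125 = 61.7; r = 62.2 − 61.7 = 0.5
SSE = 5.29 + 1.69 + 2.89 + 4.41 + 4.84 + 0.64 + 0.01 + 1.69 + 0.01 + 0.25 = 21.72
s = √(21.72/8) = √2.715 ≈ 1.648

s = 1.648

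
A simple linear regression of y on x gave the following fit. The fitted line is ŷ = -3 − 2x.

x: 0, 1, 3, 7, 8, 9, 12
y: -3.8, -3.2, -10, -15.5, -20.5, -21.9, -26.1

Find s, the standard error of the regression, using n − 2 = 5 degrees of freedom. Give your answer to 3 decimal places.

s = 1.483

x=0: ŷ = -3 − 2·0 = -3; r = -3.8 − (-3) = -0.8
x=1: ŷ = -3 − 2·1 = -5; r = -3.2 − (-5) = 1.8
x=3: ŷ = -3 − 2·3 = -9; r = -10 − (-9) = -1
x=7: ŷ = -3 − 2·7 = -17; r = -15.5 − (-17) = 1.5
x=8: ŷ = -3 − 2·8 = -19; r = -20.5 − (-19) = -1.5
x=9: ŷ = -3 − 2·9 = -21; r = -21.9 − (-21) = -0.9
x=12: ŷ = -3 − 2·12 = -27; r = -26.1 − (-27) = 0.9
SSE = 0.64 + 3.24 + 1 + 2.25 + 2.25 + 0.81 + 0.81 = 11
s = √(11/5) = √2.2 ≈ 1.483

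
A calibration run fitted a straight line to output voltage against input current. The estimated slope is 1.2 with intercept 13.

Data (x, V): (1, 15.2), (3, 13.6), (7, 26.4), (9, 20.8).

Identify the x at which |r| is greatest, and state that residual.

x = 7, r = 5

x=1: V̂ = 13 + 1.2·1 = 14.2; r = 15.2 − 14.2 = 1
x=3: V̂ = 13 + 1.2·3 = 16.6; r = 13.6 − 16.6 = -3
x=7: V̂ = 13 + 1.2·7 = 21.4; r = 26.4 − 21.4 = 5
x=9: V̂ = 13 + 1.2·9 = 23.8; r = 20.8 − 23.8 = -3
Largest |r| is 5 at x = 7, residual 5.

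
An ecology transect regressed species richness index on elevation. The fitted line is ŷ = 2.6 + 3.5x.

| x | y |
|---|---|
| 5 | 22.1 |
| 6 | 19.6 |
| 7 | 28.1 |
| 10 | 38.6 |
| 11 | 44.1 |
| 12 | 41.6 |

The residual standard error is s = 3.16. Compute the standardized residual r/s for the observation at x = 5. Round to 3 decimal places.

0.633

ŷ = 2.6 + 3.5·5 = 20.1
r = 22.1 − 20.1 = 2
r/s = 2 / 3.16 = 0.633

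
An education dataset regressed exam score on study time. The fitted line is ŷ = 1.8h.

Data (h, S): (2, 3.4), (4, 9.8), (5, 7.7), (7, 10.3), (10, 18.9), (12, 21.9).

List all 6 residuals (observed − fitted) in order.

-0.2, 2.6, -1.3, -2.3, 0.9, 0.3

h=2: ŷ = 1.8·2 = 3.6; r = 3.4 − 3.6 = -0.2
h=4: ŷ = 1.8·4 = 7.2; r = 9.8 − 7.2 = 2.6
h=5: ŷ = 1.8·5 = 9; r = 7.7 − 9 = -1.3
h=7: ŷ = 1.8·7 = 12.6; r = 10.3 − 12.6 = -2.3
h=10: ŷ = 1.8·10 = 18; r = 18.9 − 18 = 0.9
h=12: ŷ = 1.8·12 = 21.6; r = 21.9 − 21.6 = 0.3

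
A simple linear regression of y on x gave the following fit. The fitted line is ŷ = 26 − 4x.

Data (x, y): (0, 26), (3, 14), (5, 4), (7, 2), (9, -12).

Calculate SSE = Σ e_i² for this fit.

SSE = 24

x=0: ŷ = 26 − 4·0 = 26; e = 26 − 26 = 0
x=3: ŷ = 26 − 4·3 = 14; e = 14 − 14 = 0
x=5: ŷ = 26 − 4·5 = 6; e = 4 − 6 = -2
x=7: ŷ = 26 − 4·7 = -2; e = 2 − (-2) = 4
x=9: ŷ = 26 − 4·9 = -10; e = -12 − (-10) = -2
SSE = 0 + 0 + 4 + 16 + 4 = 24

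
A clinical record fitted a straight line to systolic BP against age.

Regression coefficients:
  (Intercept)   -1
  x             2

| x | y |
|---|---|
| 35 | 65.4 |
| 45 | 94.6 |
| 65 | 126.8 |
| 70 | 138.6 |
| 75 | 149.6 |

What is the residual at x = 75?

r = 0.6

ŷ = -1 + 2·75 = 149
r = 149.6 − 149 = 0.6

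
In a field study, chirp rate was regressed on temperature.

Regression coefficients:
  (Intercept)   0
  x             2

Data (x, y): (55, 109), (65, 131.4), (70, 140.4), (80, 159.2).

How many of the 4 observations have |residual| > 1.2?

1

x=55: ŷ = 2·55 = 110; e = 109 − 110 = -1
x=65: ŷ = 2·65 = 130; e = 131.4 − 130 = 1.4
x=70: ŷ = 2·70 = 140; e = 140.4 − 140 = 0.4
x=80: ŷ = 2·80 = 160; e = 159.2 − 160 = -0.8
|e| > 1.2: x=65 (|e|=1.4) → 1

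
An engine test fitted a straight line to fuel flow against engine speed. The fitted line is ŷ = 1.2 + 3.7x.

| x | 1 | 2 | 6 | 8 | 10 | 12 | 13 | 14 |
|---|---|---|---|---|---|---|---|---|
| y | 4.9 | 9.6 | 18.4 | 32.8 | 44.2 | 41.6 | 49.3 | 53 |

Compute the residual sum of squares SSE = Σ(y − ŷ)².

SSE = 82

x=1: ŷ = 1.2 + 3.7·1 = 4.9; e = 4.9 − 4.9 = 0
x=2: ŷ = 1.2 + 3.7·2 = 8.6; e = 9.6 − 8.6 = 1
x=6: ŷ = 1.2 + 3.7·6 = 23.4; e = 18.4 − 23.4 = -5
x=8: ŷ = 1.2 + 3.7·8 = 30.8; e = 32.8 − 30.8 = 2
x=10: ŷ = 1.2 + 3.7·10 = 38.2; e = 44.2 − 38.2 = 6
x=12: ŷ = 1.2 + 3.7·12 = 45.6; e = 41.6 − 45.6 = -4
x=13: ŷ = 1.2 + 3.7·13 = 49.3; e = 49.3 − 49.3 = 0
x=14: ŷ = 1.2 + 3.7·14 = 53; e = 53 − 53 = 0
SSE = 0 + 1 + 25 + 4 + 36 + 16 + 0 + 0 = 82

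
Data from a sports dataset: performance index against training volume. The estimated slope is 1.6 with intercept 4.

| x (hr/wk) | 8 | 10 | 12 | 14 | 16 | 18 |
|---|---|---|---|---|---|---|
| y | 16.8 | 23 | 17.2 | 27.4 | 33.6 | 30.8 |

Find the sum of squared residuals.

x=8: ŷ = 4 + 1.6·8 = 16.8; r = 16.8 − 16.8 = 0
x=10: ŷ = 4 + 1.6·10 = 20; r = 23 − 20 = 3
x=12: ŷ = 4 + 1.6·12 = 23.2; r = 17.2 − 23.2 = -6
x=14: ŷ = 4 + 1.6·14 = 26.4; r = 27.4 − 26.4 = 1
x=16: ŷ = 4 + 1.6·16 = 29.6; r = 33.6 − 29.6 = 4
x=18: ŷ = 4 + 1.6·18 = 32.8; r = 30.8 − 32.8 = -2
SSE = 0 + 9 + 36 + 1 + 16 + 4 = 66

SSE = 66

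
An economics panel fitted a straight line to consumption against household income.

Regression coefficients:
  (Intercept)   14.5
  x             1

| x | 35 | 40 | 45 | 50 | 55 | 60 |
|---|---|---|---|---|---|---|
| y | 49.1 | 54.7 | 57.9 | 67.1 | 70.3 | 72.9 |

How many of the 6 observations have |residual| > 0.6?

4

x=35: ŷ = 14.5 + 35 = 49.5; r = 49.1 − 49.5 = -0.4
x=40: ŷ = 14.5 + 40 = 54.5; r = 54.7 − 54.5 = 0.2
x=45: ŷ = 14.5 + 45 = 59.5; r = 57.9 − 59.5 = -1.6
x=50: ŷ = 14.5 + 50 = 64.5; r = 67.1 − 64.5 = 2.6
x=55: ŷ = 14.5 + 55 = 69.5; r = 70.3 − 69.5 = 0.8
x=60: ŷ = 14.5 + 60 = 74.5; r = 72.9 − 74.5 = -1.6
|r| > 0.6: x=45 (|r|=1.6), x=50 (|r|=2.6), x=55 (|r|=0.8), x=60 (|r|=1.6) → 4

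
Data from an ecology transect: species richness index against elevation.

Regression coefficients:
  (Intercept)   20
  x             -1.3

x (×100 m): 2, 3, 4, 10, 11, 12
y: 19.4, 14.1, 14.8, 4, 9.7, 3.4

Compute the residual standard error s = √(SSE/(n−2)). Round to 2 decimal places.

s = 2.92

x=2: ŷ = 20 − 1.3·2 = 17.4; r = 19.4 − 17.4 = 2
x=3: ŷ = 20 − 1.3·3 = 16.1; r = 14.1 − 16.1 = -2
x=4: ŷ = 20 − 1.3·4 = 14.8; r = 14.8 − 14.8 = 0
x=10: ŷ = 20 − 1.3·10 = 7; r = 4 − 7 = -3
x=11: ŷ = 20 − 1.3·11 = 5.7; r = 9.7 − 5.7 = 4
x=12: ŷ = 20 − 1.3·12 = 4.4; r = 3.4 − 4.4 = -1
SSE = 4 + 4 + 0 + 9 + 16 + 1 = 34
s = √(34/4) = √8.5 ≈ 2.92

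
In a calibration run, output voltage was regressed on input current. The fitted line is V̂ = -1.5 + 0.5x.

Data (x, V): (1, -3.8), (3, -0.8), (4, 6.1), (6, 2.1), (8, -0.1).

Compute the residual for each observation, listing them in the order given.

-2.8, -0.8, 5.6, 0.6, -2.6

x=1: V̂ = -1.5 + 0.5·1 = -1; r = -3.8 − (-1) = -2.8
x=3: V̂ = -1.5 + 0.5·3 = 0; r = -0.8 − 0 = -0.8
x=4: V̂ = -1.5 + 0.5·4 = 0.5; r = 6.1 − 0.5 = 5.6
x=6: V̂ = -1.5 + 0.5·6 = 1.5; r = 2.1 − 1.5 = 0.6
x=8: V̂ = -1.5 + 0.5·8 = 2.5; r = -0.1 − 2.5 = -2.6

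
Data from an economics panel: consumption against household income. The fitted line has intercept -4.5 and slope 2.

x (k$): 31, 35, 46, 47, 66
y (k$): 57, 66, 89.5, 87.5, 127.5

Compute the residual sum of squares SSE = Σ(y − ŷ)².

x=31: ŷ = -4.5 + 2·31 = 57.5; e = 57 − 57.5 = -0.5
x=35: ŷ = -4.5 + 2·35 = 65.5; e = 66 − 65.5 = 0.5
x=46: ŷ = -4.5 + 2·46 = 87.5; e = 89.5 − 87.5 = 2
x=47: ŷ = -4.5 + 2·47 = 89.5; e = 87.5 − 89.5 = -2
x=66: ŷ = -4.5 + 2·66 = 127.5; e = 127.5 − 127.5 = 0
SSE = 0.25 + 0.25 + 4 + 4 + 0 = 8.5

SSE = 8.5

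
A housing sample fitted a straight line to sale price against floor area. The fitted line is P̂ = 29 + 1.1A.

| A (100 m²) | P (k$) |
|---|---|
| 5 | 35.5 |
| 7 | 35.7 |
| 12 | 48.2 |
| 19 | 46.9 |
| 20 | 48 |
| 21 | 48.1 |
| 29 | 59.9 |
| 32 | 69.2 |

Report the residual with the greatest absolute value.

A=5: P̂ = 29 + 1.1·5 = 34.5; r = 35.5 − 34.5 = 1
A=7: P̂ = 29 + 1.1·7 = 36.7; r = 35.7 − 36.7 = -1
A=12: P̂ = 29 + 1.1·12 = 42.2; r = 48.2 − 42.2 = 6
A=19: P̂ = 29 + 1.1·19 = 49.9; r = 46.9 − 49.9 = -3
A=20: P̂ = 29 + 1.1·20 = 51; r = 48 − 51 = -3
A=21: P̂ = 29 + 1.1·21 = 52.1; r = 48.1 − 52.1 = -4
A=29: P̂ = 29 + 1.1·29 = 60.9; r = 59.9 − 60.9 = -1
A=32: P̂ = 29 + 1.1·32 = 64.2; r = 69.2 − 64.2 = 5
Largest |r| is 6 at A = 12, residual 6.

r = 6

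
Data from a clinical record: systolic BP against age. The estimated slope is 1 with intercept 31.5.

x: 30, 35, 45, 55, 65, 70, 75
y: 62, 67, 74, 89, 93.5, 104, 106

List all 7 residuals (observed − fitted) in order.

0.5, 0.5, -2.5, 2.5, -3, 2.5, -0.5

x=30: ŷ = 31.5 + 30 = 61.5; e = 62 − 61.5 = 0.5
x=35: ŷ = 31.5 + 35 = 66.5; e = 67 − 66.5 = 0.5
x=45: ŷ = 31.5 + 45 = 76.5; e = 74 − 76.5 = -2.5
x=55: ŷ = 31.5 + 55 = 86.5; e = 89 − 86.5 = 2.5
x=65: ŷ = 31.5 + 65 = 96.5; e = 93.5 − 96.5 = -3
x=70: ŷ = 31.5 + 70 = 101.5; e = 104 − 101.5 = 2.5
x=75: ŷ = 31.5 + 75 = 106.5; e = 106 − 106.5 = -0.5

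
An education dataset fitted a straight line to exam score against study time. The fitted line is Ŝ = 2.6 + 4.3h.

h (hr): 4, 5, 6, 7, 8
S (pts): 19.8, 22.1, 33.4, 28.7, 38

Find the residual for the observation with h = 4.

r = 0

Ŝ = 2.6 + 4.3·4 = 19.8
r = 19.8 − 19.8 = 0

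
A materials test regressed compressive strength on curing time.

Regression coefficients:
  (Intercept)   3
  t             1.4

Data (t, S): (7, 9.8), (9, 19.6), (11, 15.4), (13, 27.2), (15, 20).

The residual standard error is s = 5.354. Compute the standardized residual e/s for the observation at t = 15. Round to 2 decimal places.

ŷ = 3 + 1.4·15 = 24
e = 20 − 24 = -4
e/s = -4 / 5.354 = -0.75

-0.75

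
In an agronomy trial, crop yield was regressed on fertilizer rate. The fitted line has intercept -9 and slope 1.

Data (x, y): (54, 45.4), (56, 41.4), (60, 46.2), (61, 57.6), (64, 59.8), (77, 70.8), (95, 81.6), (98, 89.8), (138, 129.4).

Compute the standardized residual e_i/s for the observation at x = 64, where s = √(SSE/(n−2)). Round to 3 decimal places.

1.085

x=54: ŷ = -9 + 54 = 45; e = 45.4 − 45 = 0.4
x=56: ŷ = -9 + 56 = 47; e = 41.4 − 47 = -5.6
x=60: ŷ = -9 + 60 = 51; e = 46.2 − 51 = -4.8
x=61: ŷ = -9 + 61 = 52; e = 57.6 − 52 = 5.6
x=64: ŷ = -9 + 64 = 55; e = 59.8 − 55 = 4.8
x=77: ŷ = -9 + 77 = 68; e = 70.8 − 68 = 2.8
x=95: ŷ = -9 + 95 = 86; e = 81.6 − 86 = -4.4
x=98: ŷ = -9 + 98 = 89; e = 89.8 − 89 = 0.8
x=138: ŷ = -9 + 138 = 129; e = 129.4 − 129 = 0.4
SSE = 0.16 + 31.36 + 23.04 + 31.36 + 23.04 + 7.84 + 19.36 + 0.64 + 0.16 = 136.96
s = √(136.96/7) = 4.42331
e/s = 4.8 / 4.42331 = 1.085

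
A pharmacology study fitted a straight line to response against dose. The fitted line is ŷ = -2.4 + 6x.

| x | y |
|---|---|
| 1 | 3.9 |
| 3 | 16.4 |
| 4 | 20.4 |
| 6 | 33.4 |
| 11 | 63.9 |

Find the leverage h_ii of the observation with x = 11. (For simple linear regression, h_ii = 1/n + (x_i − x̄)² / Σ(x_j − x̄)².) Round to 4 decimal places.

h = 0.8207

x̄ = (1 + 3 + 4 + 6 + 11)/5 = 5
Σ(x − x̄)² = 16 + 4 + 1 + 1 + 36 = 58
h = 1/5 + (6)²/58 = 0.2 + 0.62069 = 0.8207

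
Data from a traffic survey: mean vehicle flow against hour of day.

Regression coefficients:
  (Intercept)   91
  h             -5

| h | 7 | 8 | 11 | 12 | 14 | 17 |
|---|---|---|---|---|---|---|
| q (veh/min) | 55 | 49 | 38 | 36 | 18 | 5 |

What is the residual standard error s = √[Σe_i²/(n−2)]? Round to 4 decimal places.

s = 3.3166

h=7: q̂ = 91 − 5·7 = 56; e = 55 − 56 = -1
h=8: q̂ = 91 − 5·8 = 51; e = 49 − 51 = -2
h=11: q̂ = 91 − 5·11 = 36; e = 38 − 36 = 2
h=12: q̂ = 91 − 5·12 = 31; e = 36 − 31 = 5
h=14: q̂ = 91 − 5·14 = 21; e = 18 − 21 = -3
h=17: q̂ = 91 − 5·17 = 6; e = 5 − 6 = -1
SSE = 1 + 4 + 4 + 25 + 9 + 1 = 44
s = √(44/4) = √11 ≈ 3.3166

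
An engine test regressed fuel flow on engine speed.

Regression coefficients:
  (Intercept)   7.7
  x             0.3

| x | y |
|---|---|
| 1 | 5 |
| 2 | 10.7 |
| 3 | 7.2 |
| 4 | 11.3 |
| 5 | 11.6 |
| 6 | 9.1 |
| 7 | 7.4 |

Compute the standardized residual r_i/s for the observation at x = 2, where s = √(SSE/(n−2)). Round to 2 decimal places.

x=1: ŷ = 7.7 + 0.3·1 = 8; r = 5 − 8 = -3
x=2: ŷ = 7.7 + 0.3·2 = 8.3; r = 10.7 − 8.3 = 2.4
x=3: ŷ = 7.7 + 0.3·3 = 8.6; r = 7.2 − 8.6 = -1.4
x=4: ŷ = 7.7 + 0.3·4 = 8.9; r = 11.3 − 8.9 = 2.4
x=5: ŷ = 7.7 + 0.3·5 = 9.2; r = 11.6 − 9.2 = 2.4
x=6: ŷ = 7.7 + 0.3·6 = 9.5; r = 9.1 − 9.5 = -0.4
x=7: ŷ = 7.7 + 0.3·7 = 9.8; r = 7.4 − 9.8 = -2.4
SSE = 9 + 5.76 + 1.96 + 5.76 + 5.76 + 0.16 + 5.76 = 34.16
s = √(34.16/5) = 2.61381
r/s = 2.4 / 2.61381 = 0.92

0.92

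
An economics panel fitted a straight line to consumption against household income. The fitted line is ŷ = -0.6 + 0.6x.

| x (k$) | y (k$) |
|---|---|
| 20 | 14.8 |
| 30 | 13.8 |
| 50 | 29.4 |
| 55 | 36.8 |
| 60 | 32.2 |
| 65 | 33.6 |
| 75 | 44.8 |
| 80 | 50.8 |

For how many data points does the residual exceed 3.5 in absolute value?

x=20: ŷ = -0.6 + 0.6·20 = 11.4; r = 14.8 − 11.4 = 3.4
x=30: ŷ = -0.6 + 0.6·30 = 17.4; r = 13.8 − 17.4 = -3.6
x=50: ŷ = -0.6 + 0.6·50 = 29.4; r = 29.4 − 29.4 = 0
x=55: ŷ = -0.6 + 0.6·55 = 32.4; r = 36.8 − 32.4 = 4.4
x=60: ŷ = -0.6 + 0.6·60 = 35.4; r = 32.2 − 35.4 = -3.2
x=65: ŷ = -0.6 + 0.6·65 = 38.4; r = 33.6 − 38.4 = -4.8
x=75: ŷ = -0.6 + 0.6·75 = 44.4; r = 44.8 − 44.4 = 0.4
x=80: ŷ = -0.6 + 0.6·80 = 47.4; r = 50.8 − 47.4 = 3.4
|r| > 3.5: x=30 (|r|=3.6), x=55 (|r|=4.4), x=65 (|r|=4.8) → 3

3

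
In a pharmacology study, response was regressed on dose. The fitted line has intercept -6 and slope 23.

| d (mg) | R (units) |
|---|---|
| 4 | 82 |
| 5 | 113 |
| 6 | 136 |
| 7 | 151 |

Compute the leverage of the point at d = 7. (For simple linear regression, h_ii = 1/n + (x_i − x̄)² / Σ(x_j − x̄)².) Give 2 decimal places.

h = 0.70

d̄ = (4 + 5 + 6 + 7)/4 = 5.5
Σ(d − d̄)² = 2.25 + 0.25 + 0.25 + 2.25 = 5
h = 1/4 + (1.5)²/5 = 0.25 + 0.45 = 0.70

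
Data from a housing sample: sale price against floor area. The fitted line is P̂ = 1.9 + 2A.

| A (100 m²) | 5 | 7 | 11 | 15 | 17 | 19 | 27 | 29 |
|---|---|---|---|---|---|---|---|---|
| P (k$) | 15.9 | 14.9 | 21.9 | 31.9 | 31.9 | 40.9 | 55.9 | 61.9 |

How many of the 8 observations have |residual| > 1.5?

4

A=5: P̂ = 1.9 + 2·5 = 11.9; r = 15.9 − 11.9 = 4
A=7: P̂ = 1.9 + 2·7 = 15.9; r = 14.9 − 15.9 = -1
A=11: P̂ = 1.9 + 2·11 = 23.9; r = 21.9 − 23.9 = -2
A=15: P̂ = 1.9 + 2·15 = 31.9; r = 31.9 − 31.9 = 0
A=17: P̂ = 1.9 + 2·17 = 35.9; r = 31.9 − 35.9 = -4
A=19: P̂ = 1.9 + 2·19 = 39.9; r = 40.9 − 39.9 = 1
A=27: P̂ = 1.9 + 2·27 = 55.9; r = 55.9 − 55.9 = 0
A=29: P̂ = 1.9 + 2·29 = 59.9; r = 61.9 − 59.9 = 2
|r| > 1.5: A=5 (|r|=4), A=11 (|r|=2), A=17 (|r|=4), A=29 (|r|=2) → 4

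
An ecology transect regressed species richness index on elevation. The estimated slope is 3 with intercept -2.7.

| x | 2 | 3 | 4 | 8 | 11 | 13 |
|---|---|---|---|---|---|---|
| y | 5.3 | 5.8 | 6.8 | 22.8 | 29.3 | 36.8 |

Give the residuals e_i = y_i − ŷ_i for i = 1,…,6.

x=2: ŷ = -2.7 + 3·2 = 3.3; e = 5.3 − 3.3 = 2
x=3: ŷ = -2.7 + 3·3 = 6.3; e = 5.8 − 6.3 = -0.5
x=4: ŷ = -2.7 + 3·4 = 9.3; e = 6.8 − 9.3 = -2.5
x=8: ŷ = -2.7 + 3·8 = 21.3; e = 22.8 − 21.3 = 1.5
x=11: ŷ = -2.7 + 3·11 = 30.3; e = 29.3 − 30.3 = -1
x=13: ŷ = -2.7 + 3·13 = 36.3; e = 36.8 − 36.3 = 0.5

2, -0.5, -2.5, 1.5, -1, 0.5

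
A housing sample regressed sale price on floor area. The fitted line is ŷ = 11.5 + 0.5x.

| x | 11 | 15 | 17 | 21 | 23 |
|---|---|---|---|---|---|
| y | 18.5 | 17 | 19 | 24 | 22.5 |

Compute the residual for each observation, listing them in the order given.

1.5, -2, -1, 2, -0.5

x=11: ŷ = 11.5 + 0.5·11 = 17; e = 18.5 − 17 = 1.5
x=15: ŷ = 11.5 + 0.5·15 = 19; e = 17 − 19 = -2
x=17: ŷ = 11.5 + 0.5·17 = 20; e = 19 − 20 = -1
x=21: ŷ = 11.5 + 0.5·21 = 22; e = 24 − 22 = 2
x=23: ŷ = 11.5 + 0.5·23 = 23; e = 22.5 − 23 = -0.5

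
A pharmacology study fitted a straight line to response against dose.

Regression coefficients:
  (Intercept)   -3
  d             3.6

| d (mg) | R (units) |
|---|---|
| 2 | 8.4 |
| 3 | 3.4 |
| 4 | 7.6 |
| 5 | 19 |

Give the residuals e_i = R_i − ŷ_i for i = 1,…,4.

4.2, -4.4, -3.8, 4

d=2: ŷ = -3 + 3.6·2 = 4.2; e = 8.4 − 4.2 = 4.2
d=3: ŷ = -3 + 3.6·3 = 7.8; e = 3.4 − 7.8 = -4.4
d=4: ŷ = -3 + 3.6·4 = 11.4; e = 7.6 − 11.4 = -3.8
d=5: ŷ = -3 + 3.6·5 = 15; e = 19 − 15 = 4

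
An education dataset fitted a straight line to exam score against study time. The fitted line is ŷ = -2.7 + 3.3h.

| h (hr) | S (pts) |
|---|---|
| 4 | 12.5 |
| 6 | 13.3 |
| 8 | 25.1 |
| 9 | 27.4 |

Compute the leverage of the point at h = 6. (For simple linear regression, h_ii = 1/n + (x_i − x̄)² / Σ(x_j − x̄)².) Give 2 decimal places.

h̄ = (4 + 6 + 8 + 9)/4 = 6.75
Σ(h − h̄)² = 7.5625 + 0.5625 + 1.5625 + 5.0625 = 14.75
h = 1/4 + (-0.75)²/14.75 = 0.25 + 0.0381356 = 0.29

h = 0.29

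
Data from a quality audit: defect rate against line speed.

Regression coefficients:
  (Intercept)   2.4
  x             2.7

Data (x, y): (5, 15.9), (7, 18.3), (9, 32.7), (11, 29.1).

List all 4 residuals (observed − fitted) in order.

x=5: ŷ = 2.4 + 2.7·5 = 15.9; r = 15.9 − 15.9 = 0
x=7: ŷ = 2.4 + 2.7·7 = 21.3; r = 18.3 − 21.3 = -3
x=9: ŷ = 2.4 + 2.7·9 = 26.7; r = 32.7 − 26.7 = 6
x=11: ŷ = 2.4 + 2.7·11 = 32.1; r = 29.1 − 32.1 = -3

0, -3, 6, -3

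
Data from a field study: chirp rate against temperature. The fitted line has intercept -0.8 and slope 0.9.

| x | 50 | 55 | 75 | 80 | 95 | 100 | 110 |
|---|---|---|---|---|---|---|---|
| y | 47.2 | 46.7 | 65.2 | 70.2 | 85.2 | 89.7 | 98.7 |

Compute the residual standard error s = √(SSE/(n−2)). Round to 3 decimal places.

x=50: ŷ = -0.8 + 0.9·50 = 44.2; e = 47.2 − 44.2 = 3
x=55: ŷ = -0.8 + 0.9·55 = 48.7; e = 46.7 − 48.7 = -2
x=75: ŷ = -0.8 + 0.9·75 = 66.7; e = 65.2 − 66.7 = -1.5
x=80: ŷ = -0.8 + 0.9·80 = 71.2; e = 70.2 − 71.2 = -1
x=95: ŷ = -0.8 + 0.9·95 = 84.7; e = 85.2 − 84.7 = 0.5
x=100: ŷ = -0.8 + 0.9·100 = 89.2; e = 89.7 − 89.2 = 0.5
x=110: ŷ = -0.8 + 0.9·110 = 98.2; e = 98.7 − 98.2 = 0.5
SSE = 9 + 4 + 2.25 + 1 + 0.25 + 0.25 + 0.25 = 17
s = √(17/5) = √3.4 ≈ 1.844

s = 1.844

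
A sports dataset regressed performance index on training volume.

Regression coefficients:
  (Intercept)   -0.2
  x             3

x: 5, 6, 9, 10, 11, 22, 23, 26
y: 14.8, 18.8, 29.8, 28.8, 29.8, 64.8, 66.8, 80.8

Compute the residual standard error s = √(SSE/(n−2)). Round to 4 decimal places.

x=5: ŷ = -0.2 + 3·5 = 14.8; e = 14.8 − 14.8 = 0
x=6: ŷ = -0.2 + 3·6 = 17.8; e = 18.8 − 17.8 = 1
x=9: ŷ = -0.2 + 3·9 = 26.8; e = 29.8 − 26.8 = 3
x=10: ŷ = -0.2 + 3·10 = 29.8; e = 28.8 − 29.8 = -1
x=11: ŷ = -0.2 + 3·11 = 32.8; e = 29.8 − 32.8 = -3
x=22: ŷ = -0.2 + 3·22 = 65.8; e = 64.8 − 65.8 = -1
x=23: ŷ = -0.2 + 3·23 = 68.8; e = 66.8 − 68.8 = -2
x=26: ŷ = -0.2 + 3·26 = 77.8; e = 80.8 − 77.8 = 3
SSE = 0 + 1 + 9 + 1 + 9 + 1 + 4 + 9 = 34
s = √(34/6) = √5.66667 ≈ 2.3805

s = 2.3805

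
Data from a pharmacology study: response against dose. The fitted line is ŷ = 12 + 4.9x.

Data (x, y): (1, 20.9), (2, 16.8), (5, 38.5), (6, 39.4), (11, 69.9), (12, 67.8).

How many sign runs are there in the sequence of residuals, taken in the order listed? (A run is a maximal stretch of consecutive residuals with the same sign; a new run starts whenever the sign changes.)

x=1: ŷ = 12 + 4.9·1 = 16.9; e = 20.9 − 16.9 = 4
x=2: ŷ = 12 + 4.9·2 = 21.8; e = 16.8 − 21.8 = -5
x=5: ŷ = 12 + 4.9·5 = 36.5; e = 38.5 − 36.5 = 2
x=6: ŷ = 12 + 4.9·6 = 41.4; e = 39.4 − 41.4 = -2
x=11: ŷ = 12 + 4.9·11 = 65.9; e = 69.9 − 65.9 = 4
x=12: ŷ = 12 + 4.9·12 = 70.8; e = 67.8 − 70.8 = -3
Signs: + − + − + −
Runs: +×1, −×1, +×1, −×1, +×1, −×1 → 6

6 runs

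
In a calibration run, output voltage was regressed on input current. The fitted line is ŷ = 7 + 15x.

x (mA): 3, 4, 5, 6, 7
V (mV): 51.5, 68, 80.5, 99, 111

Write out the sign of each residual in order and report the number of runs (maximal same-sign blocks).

5 runs

x=3: ŷ = 7 + 15·3 = 52; e = 51.5 − 52 = -0.5
x=4: ŷ = 7 + 15·4 = 67; e = 68 − 67 = 1
x=5: ŷ = 7 + 15·5 = 82; e = 80.5 − 82 = -1.5
x=6: ŷ = 7 + 15·6 = 97; e = 99 − 97 = 2
x=7: ŷ = 7 + 15·7 = 112; e = 111 − 112 = -1
Signs: − + − + −
Runs: −×1, +×1, −×1, +×1, −×1 → 5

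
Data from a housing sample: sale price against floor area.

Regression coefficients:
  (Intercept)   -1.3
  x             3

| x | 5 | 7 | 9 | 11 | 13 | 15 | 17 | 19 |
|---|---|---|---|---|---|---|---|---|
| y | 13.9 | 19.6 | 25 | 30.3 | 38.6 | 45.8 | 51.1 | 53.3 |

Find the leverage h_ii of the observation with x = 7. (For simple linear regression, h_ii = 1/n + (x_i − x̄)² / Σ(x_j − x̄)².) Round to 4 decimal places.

h = 0.2738

x̄ = (5 + 7 + 9 + 11 + 13 + 15 + 17 + 19)/8 = 12
Σ(x − x̄)² = 49 + 25 + 9 + 1 + 1 + 9 + 25 + 49 = 168
h = 1/8 + (-5)²/168 = 0.125 + 0.14881 = 0.2738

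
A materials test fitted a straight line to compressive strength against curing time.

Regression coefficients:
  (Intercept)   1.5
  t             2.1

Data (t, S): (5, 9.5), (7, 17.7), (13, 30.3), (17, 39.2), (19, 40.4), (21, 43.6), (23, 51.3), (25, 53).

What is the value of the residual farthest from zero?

r = -2.5

t=5: ŷ = 1.5 + 2.1·5 = 12; r = 9.5 − 12 = -2.5
t=7: ŷ = 1.5 + 2.1·7 = 16.2; r = 17.7 − 16.2 = 1.5
t=13: ŷ = 1.5 + 2.1·13 = 28.8; r = 30.3 − 28.8 = 1.5
t=17: ŷ = 1.5 + 2.1·17 = 37.2; r = 39.2 − 37.2 = 2
t=19: ŷ = 1.5 + 2.1·19 = 41.4; r = 40.4 − 41.4 = -1
t=21: ŷ = 1.5 + 2.1·21 = 45.6; r = 43.6 − 45.6 = -2
t=23: ŷ = 1.5 + 2.1·23 = 49.8; r = 51.3 − 49.8 = 1.5
t=25: ŷ = 1.5 + 2.1·25 = 54; r = 53 − 54 = -1
Largest |r| is 2.5 at t = 5, residual -2.5.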